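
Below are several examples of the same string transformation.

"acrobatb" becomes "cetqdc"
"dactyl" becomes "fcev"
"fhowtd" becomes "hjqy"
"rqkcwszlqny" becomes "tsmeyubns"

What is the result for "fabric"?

hcdt

What's happening: delete the last 2 characters, then shift every letter 2 places forward in the alphabet (wrapping around).
"fabric" → "fabr" → "hcdt".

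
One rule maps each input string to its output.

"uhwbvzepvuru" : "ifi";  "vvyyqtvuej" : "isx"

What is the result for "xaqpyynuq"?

The pattern: shift every letter 12 places backward in the alphabet (wrapping around), then keep only the last 3 characters.
For "xaqpyynuq" the result is "bie".

bie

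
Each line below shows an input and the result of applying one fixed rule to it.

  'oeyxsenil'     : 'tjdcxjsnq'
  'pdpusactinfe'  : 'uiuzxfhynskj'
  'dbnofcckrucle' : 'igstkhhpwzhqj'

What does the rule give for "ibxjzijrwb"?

ngcoenowbg

The rule is to shift every letter 5 places forward in the alphabet (wrapping around).
On "ibxjzijrwb" that produces "ngcoenowbg".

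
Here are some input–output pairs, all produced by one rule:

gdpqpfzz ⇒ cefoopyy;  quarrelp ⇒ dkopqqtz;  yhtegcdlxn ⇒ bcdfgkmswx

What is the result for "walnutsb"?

akmrstvz

The transformation: shift every letter 1 place backward in the alphabet (wrapping around), then sort the characters into alphabetical order.
For "walnutsb", step one produces "vzkmtsra"; step two turns that into "akmrstvz".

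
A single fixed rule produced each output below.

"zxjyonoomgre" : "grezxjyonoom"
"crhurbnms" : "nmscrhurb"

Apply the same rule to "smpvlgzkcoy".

coysmpvlgzk

The transformation: move the last 3 characters to the front (rotate right by 3).
"smpvlgzkcoy" → "coysmpvlgzk".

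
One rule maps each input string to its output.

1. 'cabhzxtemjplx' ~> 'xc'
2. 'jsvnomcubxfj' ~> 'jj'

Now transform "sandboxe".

es

The pattern: move the last character to the front, then keep only the first 2 characters.
Working it through for "sandboxe": intermediate "esandbox", final "es".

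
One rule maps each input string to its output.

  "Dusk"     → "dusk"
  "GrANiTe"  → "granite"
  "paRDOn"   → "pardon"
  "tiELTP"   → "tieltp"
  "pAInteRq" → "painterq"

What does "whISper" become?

The pattern: convert every letter to lowercase.
So "whISper" becomes "whisper".

whisper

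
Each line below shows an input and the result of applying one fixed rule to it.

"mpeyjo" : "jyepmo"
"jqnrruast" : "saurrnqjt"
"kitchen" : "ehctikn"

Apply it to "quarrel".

errauql

Rule — reverse the string, then move the first character to the end.
"quarrel" → "errauql".
(Check on "jqnrruast": → "tsaurrnqj" → "saurrnqjt" ✓)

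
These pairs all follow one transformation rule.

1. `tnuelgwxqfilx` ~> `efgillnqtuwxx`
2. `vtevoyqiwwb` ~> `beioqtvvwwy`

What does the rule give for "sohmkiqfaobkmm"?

Looking at the pairs, the operation is to sort the characters into alphabetical order.
"sohmkiqfaobkmm" → "abfhikkmmmooqs".

abfhikkmmmooqs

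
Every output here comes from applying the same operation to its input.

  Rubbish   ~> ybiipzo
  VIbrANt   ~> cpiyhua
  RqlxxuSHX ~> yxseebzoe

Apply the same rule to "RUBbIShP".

ybiipzow

What's happening: shift every letter 7 places forward in the alphabet (wrapping around), then convert every letter to lowercase.
Starting from "RUBbIShP": after the first operation, "YBIiPZoW"; after the second, "ybiipzow".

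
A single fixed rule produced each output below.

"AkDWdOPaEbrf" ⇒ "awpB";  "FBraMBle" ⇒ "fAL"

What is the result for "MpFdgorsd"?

mDR

Looking at the pairs, the operation is to keep one character in every 3, starting at position 1 (positions 1st, 4th, 7th, ...), then flip the case of every letter.
Starting from "MpFdgorsd": after the first operation, "Mdr"; after the second, "mDR".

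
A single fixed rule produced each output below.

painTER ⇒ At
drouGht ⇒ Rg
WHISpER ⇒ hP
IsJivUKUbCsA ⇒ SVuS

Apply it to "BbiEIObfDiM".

The transformation: keep one character in every 3, starting at position 2 (positions 2nd, 5th, 8th, ...), then flip the case of every letter.
On "BbiEIObfDiM": the first step gives "bIfM", and the second then gives "BiFm".

BiFm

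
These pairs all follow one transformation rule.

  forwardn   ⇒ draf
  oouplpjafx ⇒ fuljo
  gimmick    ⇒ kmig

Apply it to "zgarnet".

tanz

The pattern: keep every other character starting from the first (positions 1st, 3rd, 5th, ...), then swap the first and last characters.
On "zgarnet": the first step gives "zant", and the second then gives "tanz".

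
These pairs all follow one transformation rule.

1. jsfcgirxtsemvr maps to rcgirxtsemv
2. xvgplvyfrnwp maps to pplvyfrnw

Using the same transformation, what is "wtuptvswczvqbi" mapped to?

iptvswczvqb

What's happening: delete the first 3 characters, then move the last character to the front.
For "wtuptvswczvqbi" the result is "iptvswczvqb".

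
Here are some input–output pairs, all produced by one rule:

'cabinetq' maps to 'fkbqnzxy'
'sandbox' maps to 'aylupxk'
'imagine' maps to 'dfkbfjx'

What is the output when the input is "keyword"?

Looking at the pairs, the operation is to shift every letter 3 places backward in the alphabet (wrapping around), then move the first 3 characters to the end (rotate left by 3).
For "keyword" the result is "tloahbv".

tloahbv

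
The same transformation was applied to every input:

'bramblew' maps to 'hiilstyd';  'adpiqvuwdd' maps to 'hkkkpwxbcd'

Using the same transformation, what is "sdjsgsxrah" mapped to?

Looking at the pairs, the operation is to sort the characters into alphabetical order, then shift every letter 7 places forward in the alphabet (wrapping around).
"sdjsgsxrah" → "hknoqyzzze".
(Check on "adpiqvuwdd": → "adddipquvw" → "hkkkpwxbcd" ✓)

hknoqyzzze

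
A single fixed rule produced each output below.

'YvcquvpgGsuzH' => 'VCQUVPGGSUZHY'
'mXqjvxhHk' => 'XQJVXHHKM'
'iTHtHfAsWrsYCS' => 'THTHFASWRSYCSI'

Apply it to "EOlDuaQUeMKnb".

OLDUAQUEMKNBE

What's happening: move the first character to the end, then convert every letter to uppercase.
For "EOlDuaQUeMKnb" the result is "OLDUAQUEMKNBE".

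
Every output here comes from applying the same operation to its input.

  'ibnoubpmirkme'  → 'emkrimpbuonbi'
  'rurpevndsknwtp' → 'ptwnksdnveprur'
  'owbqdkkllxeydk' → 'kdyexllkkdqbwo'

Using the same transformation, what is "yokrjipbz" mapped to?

zbpijrkoy

In each case the input is transformed by: reverse the string.
Doing the same to "yokrjipbz": "zbpijrkoy".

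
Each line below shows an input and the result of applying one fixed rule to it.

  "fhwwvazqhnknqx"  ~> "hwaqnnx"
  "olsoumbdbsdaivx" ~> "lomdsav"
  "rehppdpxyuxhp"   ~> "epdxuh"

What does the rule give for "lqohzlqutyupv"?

qhluyp

The rule is to keep every other character starting from the second (positions 2nd, 4th, 6th, ...).
On "lqohzlqutyupv" that produces "qhluyp".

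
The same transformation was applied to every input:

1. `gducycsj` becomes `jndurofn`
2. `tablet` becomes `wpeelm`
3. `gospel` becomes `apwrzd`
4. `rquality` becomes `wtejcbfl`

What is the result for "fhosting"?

The rule is to swap the front and back halves of the string, then shift every letter 11 places forward in the alphabet (wrapping around).
On "fhosting": the first step gives "tingfhos", and the second then gives "etyrqszd".

etyrqszd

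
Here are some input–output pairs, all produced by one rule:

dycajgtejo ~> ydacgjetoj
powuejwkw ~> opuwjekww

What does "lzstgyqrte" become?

The transformation: swap each adjacent pair of characters (1↔2, 3↔4, ...).
"lzstgyqrte" → "zltsygrqet".

zltsygrqet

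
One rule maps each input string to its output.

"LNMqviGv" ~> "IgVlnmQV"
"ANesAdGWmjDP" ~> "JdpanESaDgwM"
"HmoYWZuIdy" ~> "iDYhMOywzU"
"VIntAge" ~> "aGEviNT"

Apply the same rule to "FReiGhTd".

Each output is the input with this applied: flip the case of every letter, then move the last 3 characters to the front (rotate right by 3).
On "FReiGhTd" that produces "HtDfrEIg".

HtDfrEIg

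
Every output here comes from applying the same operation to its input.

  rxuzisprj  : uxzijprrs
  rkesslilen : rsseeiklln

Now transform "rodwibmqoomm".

qrwbdimmmooo

Looking at the pairs, the operation is to sort the characters into alphabetical order, then move the last 3 characters to the front (rotate right by 3).
"rodwibmqoomm" → "qrwbdimmmooo".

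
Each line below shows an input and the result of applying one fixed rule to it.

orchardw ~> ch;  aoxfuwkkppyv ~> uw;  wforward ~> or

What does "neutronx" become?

In each case the input is transformed by: swap the front and back halves of the string, then keep only the last 2 characters.
"neutronx" → "ut".

ut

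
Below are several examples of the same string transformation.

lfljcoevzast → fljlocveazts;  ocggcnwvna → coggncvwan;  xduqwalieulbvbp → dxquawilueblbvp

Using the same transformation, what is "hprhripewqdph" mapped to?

Rule — swap each adjacent pair of characters (1↔2, 3↔4, ...).
Applying that to "hprhripewqdph" gives "phhrirepqwpdh".

phhrirepqwpdh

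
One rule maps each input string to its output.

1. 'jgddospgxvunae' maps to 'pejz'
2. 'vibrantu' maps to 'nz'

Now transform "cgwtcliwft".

ixr

The pattern: shift every letter 12 places forward in the alphabet (wrapping around), then keep one character in every 3, starting at position 3 (positions 3rd, 6th, 9th, ...).
Starting from "cgwtcliwft": after the first operation, "osifoxuirf"; after the second, "ixr".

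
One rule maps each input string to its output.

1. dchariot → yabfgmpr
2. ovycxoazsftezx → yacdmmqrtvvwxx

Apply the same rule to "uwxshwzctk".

Looking at the pairs, the operation is to sort the characters into alphabetical order, then shift every letter 2 places backward in the alphabet (wrapping around).
For "uwxshwzctk", step one produces "chkstuwwxz"; step two turns that into "afiqrsuuvx".

afiqrsuuvx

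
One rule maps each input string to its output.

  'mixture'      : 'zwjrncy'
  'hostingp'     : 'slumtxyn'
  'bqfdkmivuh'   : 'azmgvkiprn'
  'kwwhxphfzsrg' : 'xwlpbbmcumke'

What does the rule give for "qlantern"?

The transformation: shift every letter 5 places forward in the alphabet (wrapping around), then move the last 3 characters to the front (rotate right by 3).
Working it through for "qlantern": intermediate "vqfsyjws", final "jwsvqfsy".

jwsvqfsy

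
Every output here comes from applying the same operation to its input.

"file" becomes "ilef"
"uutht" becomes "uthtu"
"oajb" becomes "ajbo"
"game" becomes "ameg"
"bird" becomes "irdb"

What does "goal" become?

oalg

Each output is the input with this applied: move the first character to the end.
Doing the same to "goal": "oalg".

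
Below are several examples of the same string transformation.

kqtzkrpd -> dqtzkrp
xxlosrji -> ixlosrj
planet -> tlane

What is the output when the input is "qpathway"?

In each case the input is transformed by: delete the first character, then move the last character to the front.
"qpathway" → "pathway" → "ypathwa".

ypathwa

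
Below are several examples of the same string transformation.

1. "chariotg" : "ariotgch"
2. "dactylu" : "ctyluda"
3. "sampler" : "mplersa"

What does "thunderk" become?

underkth

The transformation: move the first 2 characters to the end (rotate left by 2).
"thunderk" → "underkth".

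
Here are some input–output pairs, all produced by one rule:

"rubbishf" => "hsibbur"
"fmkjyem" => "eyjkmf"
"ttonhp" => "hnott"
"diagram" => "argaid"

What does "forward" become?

rawrof

Rule — reverse the string, then delete the first character.
"forward" → "drawrof" → "rawrof".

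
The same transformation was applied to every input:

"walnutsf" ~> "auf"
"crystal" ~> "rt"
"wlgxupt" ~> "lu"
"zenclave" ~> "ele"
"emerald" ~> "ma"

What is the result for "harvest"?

ae

Rule — keep one character in every 3, starting at position 2 (positions 2nd, 5th, 8th, ...).
So "harvest" becomes "ae".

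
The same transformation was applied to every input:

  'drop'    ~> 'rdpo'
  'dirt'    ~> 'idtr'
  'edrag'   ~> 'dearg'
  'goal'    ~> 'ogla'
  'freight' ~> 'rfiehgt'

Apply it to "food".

ofdo

The pattern: swap each adjacent pair of characters (1↔2, 3↔4, ...).
Doing the same to "food": "ofdo".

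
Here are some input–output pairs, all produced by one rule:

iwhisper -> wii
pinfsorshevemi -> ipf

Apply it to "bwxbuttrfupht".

Each output is the input with this applied: swap each adjacent pair of characters (1↔2, 3↔4, ...), then keep only the first 3 characters.
For "bwxbuttrfupht", step one produces "wbbxturtufhpt"; step two turns that into "wbb".
(Check on "iwhisper": → "wiihpsre" → "wii" ✓)

wbb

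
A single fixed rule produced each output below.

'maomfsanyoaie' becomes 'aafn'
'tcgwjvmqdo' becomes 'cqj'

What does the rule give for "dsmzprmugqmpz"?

smpu

Looking at the pairs, the operation is to take characters alternately from the front and the back (1st, last, 2nd, 2nd-last, ...), then keep one character in every 3, starting at position 3 (positions 3rd, 6th, 9th, ...).
Applying both steps to "dsmzprmugqmpz": "dzspmmzqpgrum", then "smpu".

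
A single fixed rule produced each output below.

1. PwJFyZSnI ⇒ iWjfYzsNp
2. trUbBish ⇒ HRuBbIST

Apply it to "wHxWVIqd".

The rule is to swap the first and last characters, then flip the case of every letter.
Starting from "wHxWVIqd": after the first operation, "dHxWVIqw"; after the second, "DhXwviQW".

DhXwviQW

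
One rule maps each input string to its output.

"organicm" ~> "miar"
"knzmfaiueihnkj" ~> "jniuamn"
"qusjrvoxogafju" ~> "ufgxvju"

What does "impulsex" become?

What's happening: keep every other character starting from the second (positions 2nd, 4th, 6th, ...), then reverse the string.
Starting from "impulsex": after the first operation, "musx"; after the second, "xsum".

xsum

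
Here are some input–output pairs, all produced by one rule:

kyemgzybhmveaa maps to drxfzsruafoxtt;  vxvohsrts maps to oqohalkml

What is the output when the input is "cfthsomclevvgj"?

vymalhfvexoozc

The pattern: shift every letter 7 places backward in the alphabet (wrapping around).
"cfthsomclevvgj" → "vymalhfvexoozc".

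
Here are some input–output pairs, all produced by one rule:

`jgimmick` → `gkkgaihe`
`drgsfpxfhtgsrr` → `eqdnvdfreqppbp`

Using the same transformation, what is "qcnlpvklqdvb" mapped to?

ljntijobtzoa

The transformation: shift every letter 2 places backward in the alphabet (wrapping around), then move the first 2 characters to the end (rotate left by 2).
"qcnlpvklqdvb" → "oaljntijobtz" → "ljntijobtzoa".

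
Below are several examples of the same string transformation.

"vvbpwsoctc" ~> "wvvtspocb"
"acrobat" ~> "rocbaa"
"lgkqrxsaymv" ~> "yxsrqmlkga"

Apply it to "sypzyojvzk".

zzyyvspoj

What's happening: delete the last character, then sort the characters into reverse alphabetical order.
For "sypzyojvzk", step one produces "sypzyojvz"; step two turns that into "zzyyvspoj".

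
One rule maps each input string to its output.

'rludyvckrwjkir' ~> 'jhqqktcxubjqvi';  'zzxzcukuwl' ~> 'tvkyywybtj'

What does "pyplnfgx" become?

The transformation: move the last 3 characters to the front (rotate right by 3), then shift every letter 1 place backward in the alphabet (wrapping around).
"pyplnfgx" → "fgxpypln" → "efwoxokm".
(Check on "rludyvckrwjkir": → "kirrludyvckrwj" → "jhqqktcxubjqvi" ✓)

efwoxokm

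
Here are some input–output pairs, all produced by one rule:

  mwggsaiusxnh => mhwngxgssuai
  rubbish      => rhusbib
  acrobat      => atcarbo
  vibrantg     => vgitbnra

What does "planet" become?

ptlean

The pattern: take characters alternately from the front and the back (1st, last, 2nd, 2nd-last, ...).
"planet" → "ptlean".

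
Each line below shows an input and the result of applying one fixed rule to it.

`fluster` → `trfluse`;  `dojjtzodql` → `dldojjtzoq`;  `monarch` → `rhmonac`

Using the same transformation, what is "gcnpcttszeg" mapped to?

Looking at the pairs, the operation is to move the last 2 characters to the front (rotate right by 2), then swap the first and last characters.
For "gcnpcttszeg" the result is "zggcnpcttse".

zggcnpcttse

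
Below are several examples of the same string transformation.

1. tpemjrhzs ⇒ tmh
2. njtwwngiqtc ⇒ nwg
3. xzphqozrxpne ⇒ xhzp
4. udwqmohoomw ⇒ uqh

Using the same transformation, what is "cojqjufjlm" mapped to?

cqf

What's happening: delete the last 2 characters, then keep one character in every 3, starting at position 1 (positions 1st, 4th, 7th, ...).
Starting from "cojqjufjlm": after the first operation, "cojqjufj"; after the second, "cqf".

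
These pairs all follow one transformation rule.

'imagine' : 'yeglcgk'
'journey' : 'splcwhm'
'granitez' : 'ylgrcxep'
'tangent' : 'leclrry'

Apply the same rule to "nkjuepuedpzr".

Rule — shift every letter 2 places backward in the alphabet (wrapping around), then move the first 2 characters to the end (rotate left by 2).
Starting from "nkjuepuedpzr": after the first operation, "lihscnscbnxp"; after the second, "hscnscbnxpli".

hscnscbnxpli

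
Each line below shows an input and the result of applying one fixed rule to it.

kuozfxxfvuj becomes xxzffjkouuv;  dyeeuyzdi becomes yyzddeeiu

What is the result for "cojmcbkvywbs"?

vwybbccjkmos

In each case the input is transformed by: sort the characters into alphabetical order, then move the last 3 characters to the front (rotate right by 3).
Applying both steps to "cojmcbkvywbs": "bbccjkmosvwy", then "vwybbccjkmos".
(Check on "kuozfxxfvuj": → "ffjkouuvxxz" → "xxzffjkouuv" ✓)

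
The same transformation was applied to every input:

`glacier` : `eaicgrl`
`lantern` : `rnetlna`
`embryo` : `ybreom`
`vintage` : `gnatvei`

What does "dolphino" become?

nliphdoo

The rule is to take characters alternately from the front and the back (1st, last, 2nd, 2nd-last, ...), then move the first 3 characters to the end (rotate left by 3).
So "dolphino" becomes "nliphdoo".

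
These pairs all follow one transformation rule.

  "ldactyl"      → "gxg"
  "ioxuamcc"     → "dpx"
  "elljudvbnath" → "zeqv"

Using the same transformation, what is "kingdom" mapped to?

The pattern: keep one character in every 3, starting at position 1 (positions 1st, 4th, 7th, ...), then shift every letter 5 places backward in the alphabet (wrapping around).
Doing the same to "kingdom": "fbh".
(Check on "ioxuamcc": → "iuc" → "dpx" ✓)

fbh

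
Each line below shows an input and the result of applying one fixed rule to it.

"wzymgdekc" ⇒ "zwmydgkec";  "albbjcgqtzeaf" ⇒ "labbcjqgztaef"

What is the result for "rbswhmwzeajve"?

brwsmhzwaevje

What's happening: swap each adjacent pair of characters (1↔2, 3↔4, ...).
For "rbswhmwzeajve" the result is "brwsmhzwaevje".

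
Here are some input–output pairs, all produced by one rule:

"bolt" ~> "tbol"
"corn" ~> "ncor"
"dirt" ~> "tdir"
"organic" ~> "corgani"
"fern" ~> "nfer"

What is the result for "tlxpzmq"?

Each output is the input with this applied: move the last character to the front.
So "tlxpzmq" becomes "qtlxpzm".

qtlxpzm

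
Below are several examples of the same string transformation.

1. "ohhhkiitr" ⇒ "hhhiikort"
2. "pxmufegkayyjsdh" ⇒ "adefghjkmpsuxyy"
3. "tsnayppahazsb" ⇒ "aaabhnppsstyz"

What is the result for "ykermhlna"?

aehklmnry

In each case the input is transformed by: sort the characters into alphabetical order.
For "ykermhlna" the result is "aehklmnry".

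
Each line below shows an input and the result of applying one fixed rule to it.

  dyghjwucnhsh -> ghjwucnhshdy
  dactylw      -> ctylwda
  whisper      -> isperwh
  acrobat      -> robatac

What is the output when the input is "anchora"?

The transformation: move the first 2 characters to the end (rotate left by 2).
For "anchora" the result is "choraan".

choraan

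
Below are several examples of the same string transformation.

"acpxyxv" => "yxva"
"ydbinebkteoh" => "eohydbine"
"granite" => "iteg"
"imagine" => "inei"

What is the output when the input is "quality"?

Looking at the pairs, the operation is to move the last 3 characters to the front (rotate right by 3), then delete the last 3 characters.
On "quality": the first step gives "ityqual", and the second then gives "ityq".

ityq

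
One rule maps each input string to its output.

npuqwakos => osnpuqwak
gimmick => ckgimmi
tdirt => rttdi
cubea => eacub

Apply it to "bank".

The pattern: move the last 2 characters to the front (rotate right by 2).
"bank" → "nkba".

nkba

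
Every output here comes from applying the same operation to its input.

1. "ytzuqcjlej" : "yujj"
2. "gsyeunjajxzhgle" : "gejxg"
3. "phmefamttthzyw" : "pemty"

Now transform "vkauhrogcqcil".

vuoql

In each case the input is transformed by: keep one character in every 3, starting at position 1 (positions 1st, 4th, 7th, ...).
Doing the same to "vkauhrogcqcil": "vuoql".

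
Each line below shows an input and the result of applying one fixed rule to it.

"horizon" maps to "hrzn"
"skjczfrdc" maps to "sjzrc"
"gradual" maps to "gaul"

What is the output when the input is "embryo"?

eby

Rule — keep every other character starting from the first (positions 1st, 3rd, 5th, ...).
So "embryo" becomes "eby".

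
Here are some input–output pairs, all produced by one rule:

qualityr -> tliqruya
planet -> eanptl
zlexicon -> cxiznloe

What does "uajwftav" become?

twfuvaaj

In each case the input is transformed by: take characters alternately from the front and the back (1st, last, 2nd, 2nd-last, ...), then move the last 3 characters to the front (rotate right by 3).
Starting from "uajwftav": after the first operation, "uvaajtwf"; after the second, "twfuvaaj".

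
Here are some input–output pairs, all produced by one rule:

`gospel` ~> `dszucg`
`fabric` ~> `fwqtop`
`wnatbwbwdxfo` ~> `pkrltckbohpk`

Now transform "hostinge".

wbusvcgh

Each output is the input with this applied: shift every letter 12 places backward in the alphabet (wrapping around), then swap the front and back halves of the string.
Applying that to "hostinge" gives "wbusvcgh".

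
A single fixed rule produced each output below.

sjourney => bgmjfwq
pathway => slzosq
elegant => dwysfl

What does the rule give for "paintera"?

In each case the input is transformed by: shift every letter 8 places backward in the alphabet (wrapping around), then delete the first character.
On "paintera" that produces "saflwjs".
(Check on "pathway": → "hslzosq" → "slzosq" ✓)

saflwjs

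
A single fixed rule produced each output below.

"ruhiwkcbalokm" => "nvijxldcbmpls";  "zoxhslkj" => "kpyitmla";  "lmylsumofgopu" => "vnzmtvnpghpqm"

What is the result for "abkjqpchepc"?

The rule is to swap the first and last characters, then shift every letter 1 place forward in the alphabet (wrapping around).
For "abkjqpchepc", step one produces "cbkjqpchepa"; step two turns that into "dclkrqdifqb".

dclkrqdifqb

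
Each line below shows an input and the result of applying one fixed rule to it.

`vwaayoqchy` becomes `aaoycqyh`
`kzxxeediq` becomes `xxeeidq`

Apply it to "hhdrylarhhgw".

rdlyrahhwg

What's happening: swap each adjacent pair of characters (1↔2, 3↔4, ...), then delete the first 2 characters.
On "hhdrylarhhgw": the first step gives "hhrdlyrahhwg", and the second then gives "rdlyrahhwg".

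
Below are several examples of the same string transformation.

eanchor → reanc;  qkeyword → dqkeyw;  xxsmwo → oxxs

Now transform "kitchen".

nkitc

Looking at the pairs, the operation is to move the last 3 characters to the front (rotate right by 3), then delete the first 2 characters.
For "kitchen" the result is "nkitc".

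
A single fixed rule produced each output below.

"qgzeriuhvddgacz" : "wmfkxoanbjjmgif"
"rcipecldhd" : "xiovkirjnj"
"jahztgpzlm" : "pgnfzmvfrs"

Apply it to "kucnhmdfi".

qaitnsjlo

Looking at the pairs, the operation is to shift every letter 6 places forward in the alphabet (wrapping around).
Doing the same to "kucnhmdfi": "qaitnsjlo".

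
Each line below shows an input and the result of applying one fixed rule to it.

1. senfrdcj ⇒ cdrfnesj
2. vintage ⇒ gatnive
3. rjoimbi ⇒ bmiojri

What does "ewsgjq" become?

What's happening: move the last character to the front, then reverse the string.
Applying both steps to "ewsgjq": "qewsgj", then "jgsweq".

jgsweq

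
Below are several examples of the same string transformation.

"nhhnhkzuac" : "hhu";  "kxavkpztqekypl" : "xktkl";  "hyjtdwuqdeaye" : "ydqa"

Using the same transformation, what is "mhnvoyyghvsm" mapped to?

In each case the input is transformed by: keep one character in every 3, starting at position 2 (positions 2nd, 5th, 8th, ...).
"mhnvoyyghvsm" → "hogs".

hogs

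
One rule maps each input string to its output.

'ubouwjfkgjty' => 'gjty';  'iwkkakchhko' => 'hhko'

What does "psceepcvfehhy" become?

Rule — keep only the last 4 characters.
So "psceepcvfehhy" becomes "ehhy".

ehhy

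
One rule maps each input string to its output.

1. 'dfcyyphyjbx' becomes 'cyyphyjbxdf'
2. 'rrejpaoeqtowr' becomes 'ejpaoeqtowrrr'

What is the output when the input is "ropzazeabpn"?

Looking at the pairs, the operation is to move the first 2 characters to the end (rotate left by 2).
For "ropzazeabpn" the result is "pzazeabpnro".

pzazeabpnro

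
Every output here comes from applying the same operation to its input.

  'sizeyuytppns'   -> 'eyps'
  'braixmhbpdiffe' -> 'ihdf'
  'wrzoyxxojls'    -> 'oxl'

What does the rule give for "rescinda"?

cd

The transformation: move the first character to the end, then keep one character in every 3, starting at position 3 (positions 3rd, 6th, 9th, ...).
Working it through for "rescinda": intermediate "escindar", final "cd".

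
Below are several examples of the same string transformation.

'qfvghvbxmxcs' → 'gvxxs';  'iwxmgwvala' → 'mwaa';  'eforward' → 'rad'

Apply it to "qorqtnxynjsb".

qnyjb

The rule is to keep every other character starting from the second (positions 2nd, 4th, 6th, ...), then delete the first character.
Applying that to "qorqtnxynjsb" gives "qnyjb".
(Check on "qfvghvbxmxcs": → "fgvxxs" → "gvxxs" ✓)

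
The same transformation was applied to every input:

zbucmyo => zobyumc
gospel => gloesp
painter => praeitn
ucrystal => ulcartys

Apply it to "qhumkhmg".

qghmuhmk

The rule is to take characters alternately from the front and the back (1st, last, 2nd, 2nd-last, ...).
For "qhumkhmg" the result is "qghmuhmk".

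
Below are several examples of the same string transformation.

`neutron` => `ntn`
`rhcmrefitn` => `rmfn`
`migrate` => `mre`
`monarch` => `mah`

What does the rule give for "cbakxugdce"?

Each output is the input with this applied: keep one character in every 3, starting at position 1 (positions 1st, 4th, 7th, ...).
"cbakxugdce" → "ckge".

ckge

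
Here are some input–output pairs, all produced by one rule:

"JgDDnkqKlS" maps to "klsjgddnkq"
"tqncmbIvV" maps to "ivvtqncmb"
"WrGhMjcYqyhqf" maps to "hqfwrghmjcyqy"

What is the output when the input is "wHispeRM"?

Looking at the pairs, the operation is to move the last 3 characters to the front (rotate right by 3), then convert every letter to lowercase.
"wHispeRM" → "eRMwHisp" → "ermwhisp".
(Check on "JgDDnkqKlS": → "KlSJgDDnkq" → "klsjgddnkq" ✓)

ermwhisp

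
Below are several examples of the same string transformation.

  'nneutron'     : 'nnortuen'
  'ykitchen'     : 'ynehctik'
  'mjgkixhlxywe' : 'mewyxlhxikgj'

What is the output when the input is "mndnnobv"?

The transformation: reverse the string, then move the last character to the front.
Doing the same to "mndnnobv": "mvbonndn".
(Check on "nneutron": → "nortuenn" → "nnortuen" ✓)

mvbonndn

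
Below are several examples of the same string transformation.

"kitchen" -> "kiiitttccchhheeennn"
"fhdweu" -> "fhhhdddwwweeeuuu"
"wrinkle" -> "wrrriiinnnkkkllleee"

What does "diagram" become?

diiiaaagggrrraaammm

The rule is to repeat every character 3 times, then delete the first 2 characters.
Applying that to "diagram" gives "diiiaaagggrrraaammm".
(Check on "kitchen": → "kkkiiitttccchhheeennn" → "kiiitttccchhheeennn" ✓)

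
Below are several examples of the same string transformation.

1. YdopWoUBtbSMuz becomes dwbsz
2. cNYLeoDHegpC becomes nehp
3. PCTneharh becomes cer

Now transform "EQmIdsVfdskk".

The transformation: keep one character in every 3, starting at position 2 (positions 2nd, 5th, 8th, ...), then convert every letter to lowercase.
Working it through for "EQmIdsVfdskk": intermediate "Qdfk", final "qdfk".

qdfk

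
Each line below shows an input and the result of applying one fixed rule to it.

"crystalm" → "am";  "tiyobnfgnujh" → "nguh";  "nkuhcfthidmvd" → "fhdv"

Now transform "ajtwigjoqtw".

got

Each output is the input with this applied: keep every other character starting from the second (positions 2nd, 4th, 6th, ...), then delete the first 2 characters.
Starting from "ajtwigjoqtw": after the first operation, "jwgot"; after the second, "got".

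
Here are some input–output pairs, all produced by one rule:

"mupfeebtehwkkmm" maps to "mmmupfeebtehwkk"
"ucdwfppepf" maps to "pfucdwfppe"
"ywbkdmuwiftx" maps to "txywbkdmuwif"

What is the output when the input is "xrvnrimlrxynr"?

nrxrvnrimlrxy

Rule — move the last 2 characters to the front (rotate right by 2).
For "xrvnrimlrxynr" the result is "nrxrvnrimlrxy".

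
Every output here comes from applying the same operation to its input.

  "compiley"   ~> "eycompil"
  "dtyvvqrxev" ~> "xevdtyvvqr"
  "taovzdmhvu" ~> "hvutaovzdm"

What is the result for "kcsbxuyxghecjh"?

hecjhkcsbxuyxg

Rule — move the first 2 characters to the end (rotate left by 2), then swap the front and back halves of the string.
Applying that to "kcsbxuyxghecjh" gives "hecjhkcsbxuyxg".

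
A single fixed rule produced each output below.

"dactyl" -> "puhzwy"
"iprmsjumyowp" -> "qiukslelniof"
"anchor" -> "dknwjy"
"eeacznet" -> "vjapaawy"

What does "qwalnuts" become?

Rule — swap the front and back halves of the string, then shift every letter 4 places backward in the alphabet (wrapping around).
For "qwalnuts", step one produces "nutsqwal"; step two turns that into "jqpomswh".

jqpomswh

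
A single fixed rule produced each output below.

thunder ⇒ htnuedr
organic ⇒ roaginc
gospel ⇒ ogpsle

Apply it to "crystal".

Rule — swap each adjacent pair of characters (1↔2, 3↔4, ...).
So "crystal" becomes "rcsyatl".

rcsyatl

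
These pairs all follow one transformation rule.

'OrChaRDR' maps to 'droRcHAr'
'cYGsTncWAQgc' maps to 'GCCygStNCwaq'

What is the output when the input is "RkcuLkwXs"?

In each case the input is transformed by: move the last 2 characters to the front (rotate right by 2), then flip the case of every letter.
So "RkcuLkwXs" becomes "xSrKCUlKW".

xSrKCUlKW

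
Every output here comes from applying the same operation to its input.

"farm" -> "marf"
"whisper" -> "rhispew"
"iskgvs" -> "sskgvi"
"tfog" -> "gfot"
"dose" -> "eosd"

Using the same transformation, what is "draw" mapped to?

wrad

Looking at the pairs, the operation is to swap the first and last characters.
Doing the same to "draw": "wrad".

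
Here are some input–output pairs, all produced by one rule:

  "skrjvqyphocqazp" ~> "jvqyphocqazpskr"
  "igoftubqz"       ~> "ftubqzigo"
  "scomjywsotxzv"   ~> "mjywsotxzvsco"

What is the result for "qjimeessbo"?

meessboqji

Each output is the input with this applied: move the first 3 characters to the end (rotate left by 3).
For "qjimeessbo" the result is "meessboqji".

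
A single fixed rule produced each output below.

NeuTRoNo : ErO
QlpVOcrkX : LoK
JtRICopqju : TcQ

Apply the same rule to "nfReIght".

FiT

Rule — keep one character in every 3, starting at position 2 (positions 2nd, 5th, 8th, ...), then flip the case of every letter.
For "nfReIght", step one produces "fIt"; step two turns that into "FiT".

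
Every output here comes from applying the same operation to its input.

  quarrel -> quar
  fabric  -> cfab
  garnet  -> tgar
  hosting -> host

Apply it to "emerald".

The transformation: move the last 3 characters to the front (rotate right by 3), then keep only the last 4 characters.
Applying both steps to "emerald": "aldemer", then "emer".

emer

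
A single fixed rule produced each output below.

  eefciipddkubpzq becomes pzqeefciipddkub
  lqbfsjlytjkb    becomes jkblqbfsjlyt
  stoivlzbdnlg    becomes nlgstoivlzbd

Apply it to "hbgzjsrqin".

qinhbgzjsr

The rule is to move the last 3 characters to the front (rotate right by 3).
So "hbgzjsrqin" becomes "qinhbgzjsr".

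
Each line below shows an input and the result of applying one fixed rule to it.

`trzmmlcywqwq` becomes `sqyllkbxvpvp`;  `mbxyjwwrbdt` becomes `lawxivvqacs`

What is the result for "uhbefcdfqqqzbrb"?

The transformation: shift every letter 1 place backward in the alphabet (wrapping around).
On "uhbefcdfqqqzbrb" that produces "tgadebcepppyaqa".

tgadebcepppyaqa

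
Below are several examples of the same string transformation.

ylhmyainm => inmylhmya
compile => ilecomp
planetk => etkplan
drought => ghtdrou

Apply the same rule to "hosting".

inghost

In each case the input is transformed by: move the last 3 characters to the front (rotate right by 3).
Applying that to "hosting" gives "inghost".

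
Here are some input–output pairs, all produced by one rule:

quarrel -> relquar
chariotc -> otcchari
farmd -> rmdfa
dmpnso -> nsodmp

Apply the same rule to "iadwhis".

The pattern: move the last 3 characters to the front (rotate right by 3).
Applying that to "iadwhis" gives "hisiadw".

hisiadw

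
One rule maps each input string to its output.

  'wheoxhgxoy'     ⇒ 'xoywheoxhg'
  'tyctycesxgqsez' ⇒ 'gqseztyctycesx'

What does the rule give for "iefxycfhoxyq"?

oxyqiefxycfh

Rule — swap the front and back halves of the string, then move the first 2 characters to the end (rotate left by 2).
"iefxycfhoxyq" → "fhoxyqiefxyc" → "oxyqiefxycfh".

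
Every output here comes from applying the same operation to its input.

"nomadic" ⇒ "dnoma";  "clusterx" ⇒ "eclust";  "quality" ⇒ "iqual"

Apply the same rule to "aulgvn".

gaul

Each output is the input with this applied: delete the last 2 characters, then move the last character to the front.
"aulgvn" → "aulg" → "gaul".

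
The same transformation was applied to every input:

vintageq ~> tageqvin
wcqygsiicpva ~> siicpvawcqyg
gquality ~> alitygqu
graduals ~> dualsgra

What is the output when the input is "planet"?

What's happening: swap the front and back halves of the string, then move the last character to the front.
Applying both steps to "planet": "netpla", then "anetpl".

anetpl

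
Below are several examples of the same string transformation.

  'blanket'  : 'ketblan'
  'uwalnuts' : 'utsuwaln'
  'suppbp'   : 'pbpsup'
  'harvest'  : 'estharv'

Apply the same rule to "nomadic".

dicnoma

In each case the input is transformed by: move the last 3 characters to the front (rotate right by 3).
Applying that to "nomadic" gives "dicnoma".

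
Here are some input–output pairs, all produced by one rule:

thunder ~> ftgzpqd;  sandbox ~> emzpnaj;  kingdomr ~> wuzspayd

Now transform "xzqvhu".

Each output is the input with this applied: shift every letter 12 places forward in the alphabet (wrapping around).
Doing the same to "xzqvhu": "jlchtg".

jlchtg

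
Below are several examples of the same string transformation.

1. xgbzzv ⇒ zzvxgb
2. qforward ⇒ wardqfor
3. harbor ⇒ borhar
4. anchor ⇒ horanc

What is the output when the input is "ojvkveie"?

The pattern: swap the front and back halves of the string.
Doing the same to "ojvkveie": "veieojvk".

veieojvk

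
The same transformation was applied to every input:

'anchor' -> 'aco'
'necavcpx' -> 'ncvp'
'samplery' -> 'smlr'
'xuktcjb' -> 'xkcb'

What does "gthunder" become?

The rule is to keep every other character starting from the first (positions 1st, 3rd, 5th, ...).
So "gthunder" becomes "ghne".

ghne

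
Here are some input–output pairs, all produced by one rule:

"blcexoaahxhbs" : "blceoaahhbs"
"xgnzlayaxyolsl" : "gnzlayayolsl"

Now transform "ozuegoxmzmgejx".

ozuegomzmgej

The transformation: remove every "x".
"ozuegoxmzmgejx" → "ozuegomzmgej".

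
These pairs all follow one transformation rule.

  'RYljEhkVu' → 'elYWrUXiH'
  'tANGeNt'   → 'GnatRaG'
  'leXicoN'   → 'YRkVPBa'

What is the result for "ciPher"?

The transformation: flip the case of every letter, then shift every letter 13 places forward in the alphabet (wrapping around) — i.e. ROT13.
Working it through for "ciPher": intermediate "CIpHER", final "PVcURE".

PVcURE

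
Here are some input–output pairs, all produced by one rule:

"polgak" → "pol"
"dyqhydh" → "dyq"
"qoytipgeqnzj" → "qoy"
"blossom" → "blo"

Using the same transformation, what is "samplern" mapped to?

In each case the input is transformed by: keep only the first 3 characters.
Applying that to "samplern" gives "sam".

sam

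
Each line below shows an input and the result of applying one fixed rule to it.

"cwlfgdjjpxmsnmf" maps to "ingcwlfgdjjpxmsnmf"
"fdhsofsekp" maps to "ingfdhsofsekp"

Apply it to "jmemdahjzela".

ingjmemdahjzela

Looking at the pairs, the operation is to prepend "ing".
For "jmemdahjzela" the result is "ingjmemdahjzela".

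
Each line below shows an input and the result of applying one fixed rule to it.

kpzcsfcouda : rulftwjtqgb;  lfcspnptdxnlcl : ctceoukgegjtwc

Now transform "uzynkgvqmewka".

In each case the input is transformed by: reverse the string, then shift every letter 9 places backward in the alphabet (wrapping around).
Working it through for "uzynkgvqmewka": intermediate "akwemqvgknyzu", final "rbnvdhmxbepql".

rbnvdhmxbepql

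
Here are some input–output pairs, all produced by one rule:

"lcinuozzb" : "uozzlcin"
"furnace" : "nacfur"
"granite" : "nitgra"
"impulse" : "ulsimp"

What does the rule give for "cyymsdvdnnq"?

dvdnncyyms

The transformation: delete the last character, then swap the front and back halves of the string.
Starting from "cyymsdvdnnq": after the first operation, "cyymsdvdnn"; after the second, "dvdnncyyms".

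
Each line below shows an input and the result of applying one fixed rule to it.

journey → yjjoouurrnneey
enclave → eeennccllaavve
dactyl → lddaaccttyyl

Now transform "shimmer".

rsshhiimmmmeer

What's happening: double every character, then move the last character to the front.
Applying both steps to "shimmer": "sshhiimmmmeerr", then "rsshhiimmmmeer".
(Check on "enclave": → "eennccllaavvee" → "eeennccllaavve" ✓)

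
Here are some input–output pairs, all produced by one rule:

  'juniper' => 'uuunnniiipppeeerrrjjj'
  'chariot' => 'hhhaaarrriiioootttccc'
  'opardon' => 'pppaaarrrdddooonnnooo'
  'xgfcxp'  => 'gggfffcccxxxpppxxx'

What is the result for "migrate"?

Each output is the input with this applied: repeat every character 3 times, then move the first 3 characters to the end (rotate left by 3).
On "migrate": the first step gives "mmmiiigggrrraaattteee", and the second then gives "iiigggrrraaattteeemmm".

iiigggrrraaattteeemmm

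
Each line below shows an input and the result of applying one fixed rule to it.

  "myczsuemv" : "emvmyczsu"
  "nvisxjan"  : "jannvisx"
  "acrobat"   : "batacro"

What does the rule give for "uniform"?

ormunif

Rule — move the last 3 characters to the front (rotate right by 3).
Applying that to "uniform" gives "ormunif".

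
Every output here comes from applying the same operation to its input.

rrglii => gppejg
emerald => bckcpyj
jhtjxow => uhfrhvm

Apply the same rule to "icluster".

Rule — move the last character to the front, then shift every letter 2 places backward in the alphabet (wrapping around).
Applying that to "icluster" gives "pgajsqrc".

pgajsqrc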